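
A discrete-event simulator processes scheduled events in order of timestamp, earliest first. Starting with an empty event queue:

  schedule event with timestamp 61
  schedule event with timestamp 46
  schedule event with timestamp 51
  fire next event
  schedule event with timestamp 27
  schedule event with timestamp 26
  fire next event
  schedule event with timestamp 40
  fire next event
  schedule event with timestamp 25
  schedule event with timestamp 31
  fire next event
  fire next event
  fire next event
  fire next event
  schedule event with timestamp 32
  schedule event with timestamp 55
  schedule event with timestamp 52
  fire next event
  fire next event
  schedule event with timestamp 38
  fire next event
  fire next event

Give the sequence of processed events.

46, 26, 27, 25, 31, 40, 51, 32, 52, 38, 55

insert 61 → {61}
insert 46 → {46, 61}
insert 51 → {46, 51, 61}
fire next event → 46; now {51, 61}
insert 27 → {27, 51, 61}
insert 26 → {26, 27, 51, 61}
fire next event → 26; now {27, 51, 61}
insert 40 → {27, 40, 51, 61}
fire next event → 27; now {40, 51, 61}
insert 25 → {25, 40, 51, 61}
insert 31 → {25, 31, 40, 51, 61}
fire next event → 25; now {31, 40, 51, 61}
fire next event → 31; now {40, 51, 61}
fire next event → 40; now {51, 61}
fire next event → 51; now {61}
insert 32 → {32, 61}
insert 55 → {32, 55, 61}
insert 52 → {32, 52, 55, 61}
fire next event → 32; now {52, 55, 61}
fire next event → 52; now {55, 61}
insert 38 → {38, 55, 61}
fire next event → 38; now {55, 61}
fire next event → 55; now {61}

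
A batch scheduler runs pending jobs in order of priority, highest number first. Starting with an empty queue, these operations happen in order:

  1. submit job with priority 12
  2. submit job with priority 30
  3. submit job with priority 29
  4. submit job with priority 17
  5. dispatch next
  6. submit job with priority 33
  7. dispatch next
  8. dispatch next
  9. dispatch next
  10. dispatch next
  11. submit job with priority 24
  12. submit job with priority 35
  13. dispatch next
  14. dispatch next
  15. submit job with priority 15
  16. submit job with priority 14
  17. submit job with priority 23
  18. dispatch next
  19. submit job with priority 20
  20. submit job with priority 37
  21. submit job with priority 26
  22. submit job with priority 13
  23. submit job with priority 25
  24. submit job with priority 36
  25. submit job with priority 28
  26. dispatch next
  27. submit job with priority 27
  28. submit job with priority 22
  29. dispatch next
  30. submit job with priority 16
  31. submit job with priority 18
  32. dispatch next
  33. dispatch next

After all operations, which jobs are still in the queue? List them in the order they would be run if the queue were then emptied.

insert 12 → {12}
insert 30 → {30, 12}
insert 29 → {30, 29, 12}
insert 17 → {30, 29, 17, 12}
dispatch next → 30; now {29, 17, 12}
insert 33 → {33, 29, 17, 12}
dispatch next → 33; now {29, 17, 12}
dispatch next → 29; now {17, 12}
dispatch next → 17; now {12}
dispatch next → 12; now {}
insert 24 → {24}
insert 35 → {35, 24}
dispatch next → 35; now {24}
dispatch next → 24; now {}
insert 15 → {15}
insert 14 → {15, 14}
insert 23 → {23, 15, 14}
dispatch next → 23; now {15, 14}
insert 20 → {20, 15, 14}
insert 37 → {37, 20, 15, 14}
insert 26 → {37, 26, 20, 15, 14}
insert 13 → {37, 26, 20, 15, 14, 13}
insert 25 → {37, 26, 25, 20, 15, 14, 13}
insert 36 → {37, 36, 26, 25, 20, 15, 14, 13}
insert 28 → {37, 36, 28, 26, 25, 20, 15, 14, 13}
dispatch next → 37; now {36, 28, 26, 25, 20, 15, 14, 13}
insert 27 → {36, 28, 27, 26, 25, 20, 15, 14, 13}
insert 22 → {36, 28, 27, 26, 25, 22, 20, 15, 14, 13}
dispatch next → 36; now {28, 27, 26, 25, 22, 20, 15, 14, 13}
insert 16 → {28, 27, 26, 25, 22, 20, 16, 15, 14, 13}
insert 18 → {28, 27, 26, 25, 22, 20, 18, 16, 15, 14, 13}
dispatch next → 28; now {27, 26, 25, 22, 20, 18, 16, 15, 14, 13}
dispatch next → 27; now {26, 25, 22, 20, 18, 16, 15, 14, 13}

26 → 25 → 22 → 20 → 18 → 16 → 15 → 14 → 13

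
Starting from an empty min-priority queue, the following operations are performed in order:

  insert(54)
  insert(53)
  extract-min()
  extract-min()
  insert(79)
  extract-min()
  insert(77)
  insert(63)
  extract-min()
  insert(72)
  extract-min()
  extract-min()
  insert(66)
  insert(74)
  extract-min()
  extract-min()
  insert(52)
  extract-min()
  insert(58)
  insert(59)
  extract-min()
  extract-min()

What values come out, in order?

53 → 54 → 79 → 63 → 72 → 77 → 66 → 74 → 52 → 58 → 59

insert 54 → {54}
insert 53 → {53, 54}
extract-min → 53; now {54}
extract-min → 54; now {}
insert 79 → {79}
extract-min → 79; now {}
insert 77 → {77}
insert 63 → {63, 77}
extract-min → 63; now {77}
insert 72 → {72, 77}
extract-min → 72; now {77}
extract-min → 77; now {}
insert 66 → {66}
insert 74 → {66, 74}
extract-min → 66; now {74}
extract-min → 74; now {}
insert 52 → {52}
extract-min → 52; now {}
insert 58 → {58}
insert 59 → {58, 59}
extract-min → 58; now {59}
extract-min → 59; now {}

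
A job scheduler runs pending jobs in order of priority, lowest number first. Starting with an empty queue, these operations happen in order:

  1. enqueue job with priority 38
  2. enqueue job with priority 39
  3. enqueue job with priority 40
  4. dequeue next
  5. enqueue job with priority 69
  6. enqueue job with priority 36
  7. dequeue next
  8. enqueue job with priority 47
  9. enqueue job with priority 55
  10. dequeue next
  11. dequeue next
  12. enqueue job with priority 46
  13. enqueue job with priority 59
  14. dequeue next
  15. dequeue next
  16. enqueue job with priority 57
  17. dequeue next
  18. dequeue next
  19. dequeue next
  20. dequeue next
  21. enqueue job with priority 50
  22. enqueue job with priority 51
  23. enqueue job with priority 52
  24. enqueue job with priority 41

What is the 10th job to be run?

69

insert 38 → {38}
insert 39 → {38, 39}
insert 40 → {38, 39, 40}
dequeue next → 38; now {39, 40}
insert 69 → {39, 40, 69}
insert 36 → {36, 39, 40, 69}
dequeue next → 36; now {39, 40, 69}
insert 47 → {39, 40, 47, 69}
insert 55 → {39, 40, 47, 55, 69}
dequeue next → 39; now {40, 47, 55, 69}
dequeue next → 40; now {47, 55, 69}
insert 46 → {46, 47, 55, 69}
insert 59 → {46, 47, 55, 59, 69}
dequeue next → 46; now {47, 55, 59, 69}
dequeue next → 47; now {55, 59, 69}
insert 57 → {55, 57, 59, 69}
dequeue next → 55; now {57, 59, 69}
dequeue next → 57; now {59, 69}
dequeue next → 59; now {69}
dequeue next → 69; now {}
insert 50 → {50}
insert 51 → {50, 51}
insert 52 → {50, 51, 52}
insert 41 → {41, 50, 51, 52}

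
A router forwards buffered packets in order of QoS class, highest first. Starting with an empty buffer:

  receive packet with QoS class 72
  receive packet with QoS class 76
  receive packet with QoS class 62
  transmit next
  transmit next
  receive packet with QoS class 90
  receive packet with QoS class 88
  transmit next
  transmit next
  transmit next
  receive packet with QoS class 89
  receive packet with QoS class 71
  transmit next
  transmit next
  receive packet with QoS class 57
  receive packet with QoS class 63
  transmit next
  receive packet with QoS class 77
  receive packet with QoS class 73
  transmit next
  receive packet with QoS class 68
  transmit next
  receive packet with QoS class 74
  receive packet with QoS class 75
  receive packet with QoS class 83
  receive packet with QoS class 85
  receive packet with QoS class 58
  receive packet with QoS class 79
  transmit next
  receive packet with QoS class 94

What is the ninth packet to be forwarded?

77

insert 72 → {72}
insert 76 → {76, 72}
insert 62 → {76, 72, 62}
transmit next → 76; now {72, 62}
transmit next → 72; now {62}
insert 90 → {90, 62}
insert 88 → {90, 88, 62}
transmit next → 90; now {88, 62}
transmit next → 88; now {62}
transmit next → 62; now {}
insert 89 → {89}
insert 71 → {89, 71}
transmit next → 89; now {71}
transmit next → 71; now {}
insert 57 → {57}
insert 63 → {63, 57}
transmit next → 63; now {57}
insert 77 → {77, 57}
insert 73 → {77, 73, 57}
transmit next → 77; now {73, 57}
insert 68 → {73, 68, 57}
transmit next → 73; now {68, 57}
insert 74 → {74, 68, 57}
insert 75 → {75, 74, 68, 57}
insert 83 → {83, 75, 74, 68, 57}
insert 85 → {85, 83, 75, 74, 68, 57}
insert 58 → {85, 83, 75, 74, 68, 58, 57}
insert 79 → {85, 83, 79, 75, 74, 68, 58, 57}
transmit next → 85; now {83, 79, 75, 74, 68, 58, 57}
insert 94 → {94, 83, 79, 75, 74, 68, 58, 57}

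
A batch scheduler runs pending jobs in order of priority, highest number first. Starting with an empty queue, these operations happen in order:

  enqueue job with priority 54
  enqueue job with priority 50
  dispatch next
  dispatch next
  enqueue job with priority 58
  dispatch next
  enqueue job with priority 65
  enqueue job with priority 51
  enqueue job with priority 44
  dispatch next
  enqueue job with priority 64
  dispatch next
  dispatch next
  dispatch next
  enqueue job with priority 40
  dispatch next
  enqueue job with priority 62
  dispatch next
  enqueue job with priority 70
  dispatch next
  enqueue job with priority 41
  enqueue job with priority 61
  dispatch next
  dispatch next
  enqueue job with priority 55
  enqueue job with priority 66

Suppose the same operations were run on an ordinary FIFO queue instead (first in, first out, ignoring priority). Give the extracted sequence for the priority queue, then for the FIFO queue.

insert 54 → {54}
insert 50 → {54, 50}
dispatch next → 54; now {50}
dispatch next → 50; now {}
insert 58 → {58}
dispatch next → 58; now {}
insert 65 → {65}
insert 51 → {65, 51}
insert 44 → {65, 51, 44}
dispatch next → 65; now {51, 44}
insert 64 → {64, 51, 44}
dispatch next → 64; now {51, 44}
dispatch next → 51; now {44}
dispatch next → 44; now {}
insert 40 → {40}
dispatch next → 40; now {}
insert 62 → {62}
dispatch next → 62; now {}
insert 70 → {70}
dispatch next → 70; now {}
insert 41 → {41}
insert 61 → {61, 41}
dispatch next → 61; now {41}
dispatch next → 41; now {}
insert 55 → {55}
insert 66 → {66, 55}

priority queue: 54, 50, 58, 65, 64, 51, 44, 40, 62, 70, 61, 41; FIFO queue: [54, 50, 58, 65, 51, 44, 64, 40, 62, 70, 41, 61]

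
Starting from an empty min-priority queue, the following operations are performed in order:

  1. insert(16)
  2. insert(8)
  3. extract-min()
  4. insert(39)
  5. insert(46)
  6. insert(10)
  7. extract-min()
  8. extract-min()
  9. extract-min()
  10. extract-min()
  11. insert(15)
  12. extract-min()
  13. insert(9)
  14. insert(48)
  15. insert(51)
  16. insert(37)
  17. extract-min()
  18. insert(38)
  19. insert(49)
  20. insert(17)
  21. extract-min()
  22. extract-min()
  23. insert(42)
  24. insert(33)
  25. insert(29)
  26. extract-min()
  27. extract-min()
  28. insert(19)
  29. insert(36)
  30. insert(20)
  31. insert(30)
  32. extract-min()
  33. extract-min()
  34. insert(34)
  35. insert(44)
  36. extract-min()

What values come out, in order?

insert 16 → {16}
insert 8 → {8, 16}
extract-min → 8; now {16}
insert 39 → {16, 39}
insert 46 → {16, 39, 46}
insert 10 → {10, 16, 39, 46}
extract-min → 10; now {16, 39, 46}
extract-min → 16; now {39, 46}
extract-min → 39; now {46}
extract-min → 46; now {}
insert 15 → {15}
extract-min → 15; now {}
insert 9 → {9}
insert 48 → {9, 48}
insert 51 → {9, 48, 51}
insert 37 → {9, 37, 48, 51}
extract-min → 9; now {37, 48, 51}
insert 38 → {37, 38, 48, 51}
insert 49 → {37, 38, 48, 49, 51}
insert 17 → {17, 37, 38, 48, 49, 51}
extract-min → 17; now {37, 38, 48, 49, 51}
extract-min → 37; now {38, 48, 49, 51}
insert 42 → {38, 42, 48, 49, 51}
insert 33 → {33, 38, 42, 48, 49, 51}
insert 29 → {29, 33, 38, 42, 48, 49, 51}
extract-min → 29; now {33, 38, 42, 48, 49, 51}
extract-min → 33; now {38, 42, 48, 49, 51}
insert 19 → {19, 38, 42, 48, 49, 51}
insert 36 → {19, 36, 38, 42, 48, 49, 51}
insert 20 → {19, 20, 36, 38, 42, 48, 49, 51}
insert 30 → {19, 20, 30, 36, 38, 42, 48, 49, 51}
extract-min → 19; now {20, 30, 36, 38, 42, 48, 49, 51}
extract-min → 20; now {30, 36, 38, 42, 48, 49, 51}
insert 34 → {30, 34, 36, 38, 42, 48, 49, 51}
insert 44 → {30, 34, 36, 38, 42, 44, 48, 49, 51}
extract-min → 30; now {34, 36, 38, 42, 44, 48, 49, 51}

8 → 10 → 16 → 39 → 46 → 15 → 9 → 17 → 37 → 29 → 33 → 19 → 20 → 30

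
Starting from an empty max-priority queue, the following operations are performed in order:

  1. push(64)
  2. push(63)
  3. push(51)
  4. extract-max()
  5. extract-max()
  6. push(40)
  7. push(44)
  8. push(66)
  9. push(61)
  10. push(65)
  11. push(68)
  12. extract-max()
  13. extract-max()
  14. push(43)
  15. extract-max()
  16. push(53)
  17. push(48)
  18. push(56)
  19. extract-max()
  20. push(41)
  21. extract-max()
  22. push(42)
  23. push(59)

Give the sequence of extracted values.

64, 63, 68, 66, 65, 61, 56

insert 64 → {64}
insert 63 → {64, 63}
insert 51 → {64, 63, 51}
extract-max → 64; now {63, 51}
extract-max → 63; now {51}
insert 40 → {51, 40}
insert 44 → {51, 44, 40}
insert 66 → {66, 51, 44, 40}
insert 61 → {66, 61, 51, 44, 40}
insert 65 → {66, 65, 61, 51, 44, 40}
insert 68 → {68, 66, 65, 61, 51, 44, 40}
extract-max → 68; now {66, 65, 61, 51, 44, 40}
extract-max → 66; now {65, 61, 51, 44, 40}
insert 43 → {65, 61, 51, 44, 43, 40}
extract-max → 65; now {61, 51, 44, 43, 40}
insert 53 → {61, 53, 51, 44, 43, 40}
insert 48 → {61, 53, 51, 48, 44, 43, 40}
insert 56 → {61, 56, 53, 51, 48, 44, 43, 40}
extract-max → 61; now {56, 53, 51, 48, 44, 43, 40}
insert 41 → {56, 53, 51, 48, 44, 43, 41, 40}
extract-max → 56; now {53, 51, 48, 44, 43, 41, 40}
insert 42 → {53, 51, 48, 44, 43, 42, 41, 40}
insert 59 → {59, 53, 51, 48, 44, 43, 42, 41, 40}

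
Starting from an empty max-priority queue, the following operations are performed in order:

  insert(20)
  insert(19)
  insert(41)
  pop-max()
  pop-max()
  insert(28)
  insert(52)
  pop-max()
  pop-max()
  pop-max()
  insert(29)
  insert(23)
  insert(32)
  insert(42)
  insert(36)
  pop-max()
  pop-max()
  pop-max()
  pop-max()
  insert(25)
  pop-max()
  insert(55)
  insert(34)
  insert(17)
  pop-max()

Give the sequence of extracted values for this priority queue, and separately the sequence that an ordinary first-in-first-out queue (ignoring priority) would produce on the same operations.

priority queue: 41, 20, 52, 28, 19, 42, 36, 32, 29, 25, 55; FIFO queue: 20, 19, 41, 28, 52, 29, 23, 32, 42, 36, 25

insert 20 → {20}
insert 19 → {20, 19}
insert 41 → {41, 20, 19}
pop-max → 41; now {20, 19}
pop-max → 20; now {19}
insert 28 → {28, 19}
insert 52 → {52, 28, 19}
pop-max → 52; now {28, 19}
pop-max → 28; now {19}
pop-max → 19; now {}
insert 29 → {29}
insert 23 → {29, 23}
insert 32 → {32, 29, 23}
insert 42 → {42, 32, 29, 23}
insert 36 → {42, 36, 32, 29, 23}
pop-max → 42; now {36, 32, 29, 23}
pop-max → 36; now {32, 29, 23}
pop-max → 32; now {29, 23}
pop-max → 29; now {23}
insert 25 → {25, 23}
pop-max → 25; now {23}
insert 55 → {55, 23}
insert 34 → {55, 34, 23}
insert 17 → {55, 34, 23, 17}
pop-max → 55; now {34, 23, 17}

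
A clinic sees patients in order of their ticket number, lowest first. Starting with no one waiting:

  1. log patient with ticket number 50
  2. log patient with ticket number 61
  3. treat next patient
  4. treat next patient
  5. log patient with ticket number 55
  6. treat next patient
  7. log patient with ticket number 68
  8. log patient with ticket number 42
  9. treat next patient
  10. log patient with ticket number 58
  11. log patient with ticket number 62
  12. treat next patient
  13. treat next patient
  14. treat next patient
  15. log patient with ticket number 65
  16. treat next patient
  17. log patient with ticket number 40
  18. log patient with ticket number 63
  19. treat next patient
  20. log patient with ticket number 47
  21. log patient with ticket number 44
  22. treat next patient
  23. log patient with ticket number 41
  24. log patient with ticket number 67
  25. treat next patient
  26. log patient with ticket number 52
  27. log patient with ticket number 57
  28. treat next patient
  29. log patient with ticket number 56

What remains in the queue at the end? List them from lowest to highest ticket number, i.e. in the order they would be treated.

52 → 56 → 57 → 63 → 67

insert 50 → {50}
insert 61 → {50, 61}
treat next patient → 50; now {61}
treat next patient → 61; now {}
insert 55 → {55}
treat next patient → 55; now {}
insert 68 → {68}
insert 42 → {42, 68}
treat next patient → 42; now {68}
insert 58 → {58, 68}
insert 62 → {58, 62, 68}
treat next patient → 58; now {62, 68}
treat next patient → 62; now {68}
treat next patient → 68; now {}
insert 65 → {65}
treat next patient → 65; now {}
insert 40 → {40}
insert 63 → {40, 63}
treat next patient → 40; now {63}
insert 47 → {47, 63}
insert 44 → {44, 47, 63}
treat next patient → 44; now {47, 63}
insert 41 → {41, 47, 63}
insert 67 → {41, 47, 63, 67}
treat next patient → 41; now {47, 63, 67}
insert 52 → {47, 52, 63, 67}
insert 57 → {47, 52, 57, 63, 67}
treat next patient → 47; now {52, 57, 63, 67}
insert 56 → {52, 56, 57, 63, 67}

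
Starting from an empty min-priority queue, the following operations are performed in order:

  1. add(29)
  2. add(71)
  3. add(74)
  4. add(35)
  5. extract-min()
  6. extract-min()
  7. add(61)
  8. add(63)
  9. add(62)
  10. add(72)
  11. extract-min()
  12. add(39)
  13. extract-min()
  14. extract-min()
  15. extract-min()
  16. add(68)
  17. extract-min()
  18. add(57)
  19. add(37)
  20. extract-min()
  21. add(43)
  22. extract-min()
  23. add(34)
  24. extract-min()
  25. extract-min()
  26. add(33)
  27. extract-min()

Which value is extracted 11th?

57

insert 29 → {29}
insert 71 → {29, 71}
insert 74 → {29, 71, 74}
insert 35 → {29, 35, 71, 74}
extract-min → 29; now {35, 71, 74}
extract-min → 35; now {71, 74}
insert 61 → {61, 71, 74}
insert 63 → {61, 63, 71, 74}
insert 62 → {61, 62, 63, 71, 74}
insert 72 → {61, 62, 63, 71, 72, 74}
extract-min → 61; now {62, 63, 71, 72, 74}
insert 39 → {39, 62, 63, 71, 72, 74}
extract-min → 39; now {62, 63, 71, 72, 74}
extract-min → 62; now {63, 71, 72, 74}
extract-min → 63; now {71, 72, 74}
insert 68 → {68, 71, 72, 74}
extract-min → 68; now {71, 72, 74}
insert 57 → {57, 71, 72, 74}
insert 37 → {37, 57, 71, 72, 74}
extract-min → 37; now {57, 71, 72, 74}
insert 43 → {43, 57, 71, 72, 74}
extract-min → 43; now {57, 71, 72, 74}
insert 34 → {34, 57, 71, 72, 74}
extract-min → 34; now {57, 71, 72, 74}
extract-min → 57; now {71, 72, 74}
insert 33 → {33, 71, 72, 74}
extract-min → 33; now {71, 72, 74}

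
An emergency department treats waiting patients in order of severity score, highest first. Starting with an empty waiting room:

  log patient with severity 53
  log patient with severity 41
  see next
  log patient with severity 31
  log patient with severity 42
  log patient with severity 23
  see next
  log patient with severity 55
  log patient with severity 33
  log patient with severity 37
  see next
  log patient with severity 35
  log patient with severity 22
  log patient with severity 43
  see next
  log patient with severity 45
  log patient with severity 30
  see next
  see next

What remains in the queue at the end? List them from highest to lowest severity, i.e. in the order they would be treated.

37, 35, 33, 31, 30, 23, 22

insert 53 → {53}
insert 41 → {53, 41}
see next → 53; now {41}
insert 31 → {41, 31}
insert 42 → {42, 41, 31}
insert 23 → {42, 41, 31, 23}
see next → 42; now {41, 31, 23}
insert 55 → {55, 41, 31, 23}
insert 33 → {55, 41, 33, 31, 23}
insert 37 → {55, 41, 37, 33, 31, 23}
see next → 55; now {41, 37, 33, 31, 23}
insert 35 → {41, 37, 35, 33, 31, 23}
insert 22 → {41, 37, 35, 33, 31, 23, 22}
insert 43 → {43, 41, 37, 35, 33, 31, 23, 22}
see next → 43; now {41, 37, 35, 33, 31, 23, 22}
insert 45 → {45, 41, 37, 35, 33, 31, 23, 22}
insert 30 → {45, 41, 37, 35, 33, 31, 30, 23, 22}
see next → 45; now {41, 37, 35, 33, 31, 30, 23, 22}
see next → 41; now {37, 35, 33, 31, 30, 23, 22}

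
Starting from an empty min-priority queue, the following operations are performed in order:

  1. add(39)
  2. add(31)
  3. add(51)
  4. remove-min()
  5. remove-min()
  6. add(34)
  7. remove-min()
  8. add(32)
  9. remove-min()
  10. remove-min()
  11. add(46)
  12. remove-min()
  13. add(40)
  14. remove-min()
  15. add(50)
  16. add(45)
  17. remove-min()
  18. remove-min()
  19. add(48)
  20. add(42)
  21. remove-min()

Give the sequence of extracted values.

insert 39 → {39}
insert 31 → {31, 39}
insert 51 → {31, 39, 51}
remove-min → 31; now {39, 51}
remove-min → 39; now {51}
insert 34 → {34, 51}
remove-min → 34; now {51}
insert 32 → {32, 51}
remove-min → 32; now {51}
remove-min → 51; now {}
insert 46 → {46}
remove-min → 46; now {}
insert 40 → {40}
remove-min → 40; now {}
insert 50 → {50}
insert 45 → {45, 50}
remove-min → 45; now {50}
remove-min → 50; now {}
insert 48 → {48}
insert 42 → {42, 48}
remove-min → 42; now {48}

[31, 39, 34, 32, 51, 46, 40, 45, 50, 42]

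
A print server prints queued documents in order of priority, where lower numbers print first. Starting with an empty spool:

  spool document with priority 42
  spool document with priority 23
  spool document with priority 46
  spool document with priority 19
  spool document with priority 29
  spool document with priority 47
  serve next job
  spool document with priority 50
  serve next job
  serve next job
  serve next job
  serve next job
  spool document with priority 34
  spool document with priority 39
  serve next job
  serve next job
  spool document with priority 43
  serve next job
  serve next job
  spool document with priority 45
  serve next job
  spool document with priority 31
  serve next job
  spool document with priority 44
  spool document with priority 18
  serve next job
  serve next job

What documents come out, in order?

insert 42 → {42}
insert 23 → {23, 42}
insert 46 → {23, 42, 46}
insert 19 → {19, 23, 42, 46}
insert 29 → {19, 23, 29, 42, 46}
insert 47 → {19, 23, 29, 42, 46, 47}
serve next job → 19; now {23, 29, 42, 46, 47}
insert 50 → {23, 29, 42, 46, 47, 50}
serve next job → 23; now {29, 42, 46, 47, 50}
serve next job → 29; now {42, 46, 47, 50}
serve next job → 42; now {46, 47, 50}
serve next job → 46; now {47, 50}
insert 34 → {34, 47, 50}
insert 39 → {34, 39, 47, 50}
serve next job → 34; now {39, 47, 50}
serve next job → 39; now {47, 50}
insert 43 → {43, 47, 50}
serve next job → 43; now {47, 50}
serve next job → 47; now {50}
insert 45 → {45, 50}
serve next job → 45; now {50}
insert 31 → {31, 50}
serve next job → 31; now {50}
insert 44 → {44, 50}
insert 18 → {18, 44, 50}
serve next job → 18; now {44, 50}
serve next job → 44; now {50}

19 → 23 → 29 → 42 → 46 → 34 → 39 → 43 → 47 → 45 → 31 → 18 → 44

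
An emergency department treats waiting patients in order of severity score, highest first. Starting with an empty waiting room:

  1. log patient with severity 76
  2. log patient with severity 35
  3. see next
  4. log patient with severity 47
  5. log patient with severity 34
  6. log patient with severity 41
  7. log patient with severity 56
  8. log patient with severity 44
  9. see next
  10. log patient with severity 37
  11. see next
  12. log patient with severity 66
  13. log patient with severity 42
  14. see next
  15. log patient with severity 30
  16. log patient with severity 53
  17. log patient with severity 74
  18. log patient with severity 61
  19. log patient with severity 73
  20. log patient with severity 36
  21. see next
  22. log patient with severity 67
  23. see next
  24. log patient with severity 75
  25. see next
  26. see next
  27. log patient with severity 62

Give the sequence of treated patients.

76 → 56 → 47 → 66 → 74 → 73 → 75 → 67

insert 76 → {76}
insert 35 → {76, 35}
see next → 76; now {35}
insert 47 → {47, 35}
insert 34 → {47, 35, 34}
insert 41 → {47, 41, 35, 34}
insert 56 → {56, 47, 41, 35, 34}
insert 44 → {56, 47, 44, 41, 35, 34}
see next → 56; now {47, 44, 41, 35, 34}
insert 37 → {47, 44, 41, 37, 35, 34}
see next → 47; now {44, 41, 37, 35, 34}
insert 66 → {66, 44, 41, 37, 35, 34}
insert 42 → {66, 44, 42, 41, 37, 35, 34}
see next → 66; now {44, 42, 41, 37, 35, 34}
insert 30 → {44, 42, 41, 37, 35, 34, 30}
insert 53 → {53, 44, 42, 41, 37, 35, 34, 30}
insert 74 → {74, 53, 44, 42, 41, 37, 35, 34, 30}
insert 61 → {74, 61, 53, 44, 42, 41, 37, 35, 34, 30}
insert 73 → {74, 73, 61, 53, 44, 42, 41, 37, 35, 34, 30}
insert 36 → {74, 73, 61, 53, 44, 42, 41, 37, 36, 35, 34, 30}
see next → 74; now {73, 61, 53, 44, 42, 41, 37, 36, 35, 34, 30}
insert 67 → {73, 67, 61, 53, 44, 42, 41, 37, 36, 35, 34, 30}
see next → 73; now {67, 61, 53, 44, 42, 41, 37, 36, 35, 34, 30}
insert 75 → {75, 67, 61, 53, 44, 42, 41, 37, 36, 35, 34, 30}
see next → 75; now {67, 61, 53, 44, 42, 41, 37, 36, 35, 34, 30}
see next → 67; now {61, 53, 44, 42, 41, 37, 36, 35, 34, 30}
insert 62 → {62, 61, 53, 44, 42, 41, 37, 36, 35, 34, 30}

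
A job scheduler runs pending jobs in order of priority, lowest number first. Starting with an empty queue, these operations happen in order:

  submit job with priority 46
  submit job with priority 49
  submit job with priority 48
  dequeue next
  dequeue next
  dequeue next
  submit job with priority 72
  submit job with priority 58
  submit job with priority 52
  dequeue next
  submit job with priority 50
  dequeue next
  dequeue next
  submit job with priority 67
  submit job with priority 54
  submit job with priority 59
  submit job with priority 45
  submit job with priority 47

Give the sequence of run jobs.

46, 48, 49, 52, 50, 58

insert 46 → {46}
insert 49 → {46, 49}
insert 48 → {46, 48, 49}
dequeue next → 46; now {48, 49}
dequeue next → 48; now {49}
dequeue next → 49; now {}
insert 72 → {72}
insert 58 → {58, 72}
insert 52 → {52, 58, 72}
dequeue next → 52; now {58, 72}
insert 50 → {50, 58, 72}
dequeue next → 50; now {58, 72}
dequeue next → 58; now {72}
insert 67 → {67, 72}
insert 54 → {54, 67, 72}
insert 59 → {54, 59, 67, 72}
insert 45 → {45, 54, 59, 67, 72}
insert 47 → {45, 47, 54, 59, 67, 72}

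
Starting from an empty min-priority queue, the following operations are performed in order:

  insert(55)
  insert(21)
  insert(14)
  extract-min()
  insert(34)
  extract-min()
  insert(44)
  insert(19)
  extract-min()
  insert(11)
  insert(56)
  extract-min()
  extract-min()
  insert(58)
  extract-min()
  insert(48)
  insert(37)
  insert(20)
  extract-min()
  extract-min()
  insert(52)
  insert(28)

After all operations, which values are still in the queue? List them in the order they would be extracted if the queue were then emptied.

28, 48, 52, 55, 56, 58

insert 55 → {55}
insert 21 → {21, 55}
insert 14 → {14, 21, 55}
extract-min → 14; now {21, 55}
insert 34 → {21, 34, 55}
extract-min → 21; now {34, 55}
insert 44 → {34, 44, 55}
insert 19 → {19, 34, 44, 55}
extract-min → 19; now {34, 44, 55}
insert 11 → {11, 34, 44, 55}
insert 56 → {11, 34, 44, 55, 56}
extract-min → 11; now {34, 44, 55, 56}
extract-min → 34; now {44, 55, 56}
insert 58 → {44, 55, 56, 58}
extract-min → 44; now {55, 56, 58}
insert 48 → {48, 55, 56, 58}
insert 37 → {37, 48, 55, 56, 58}
insert 20 → {20, 37, 48, 55, 56, 58}
extract-min → 20; now {37, 48, 55, 56, 58}
extract-min → 37; now {48, 55, 56, 58}
insert 52 → {48, 52, 55, 56, 58}
insert 28 → {28, 48, 52, 55, 56, 58}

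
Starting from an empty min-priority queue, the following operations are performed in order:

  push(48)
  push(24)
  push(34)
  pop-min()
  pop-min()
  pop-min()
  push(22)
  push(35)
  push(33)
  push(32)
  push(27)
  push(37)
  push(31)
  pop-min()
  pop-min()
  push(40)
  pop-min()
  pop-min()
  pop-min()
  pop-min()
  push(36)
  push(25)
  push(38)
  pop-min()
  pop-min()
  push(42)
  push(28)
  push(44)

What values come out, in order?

insert 48 → {48}
insert 24 → {24, 48}
insert 34 → {24, 34, 48}
pop-min → 24; now {34, 48}
pop-min → 34; now {48}
pop-min → 48; now {}
insert 22 → {22}
insert 35 → {22, 35}
insert 33 → {22, 33, 35}
insert 32 → {22, 32, 33, 35}
insert 27 → {22, 27, 32, 33, 35}
insert 37 → {22, 27, 32, 33, 35, 37}
insert 31 → {22, 27, 31, 32, 33, 35, 37}
pop-min → 22; now {27, 31, 32, 33, 35, 37}
pop-min → 27; now {31, 32, 33, 35, 37}
insert 40 → {31, 32, 33, 35, 37, 40}
pop-min → 31; now {32, 33, 35, 37, 40}
pop-min → 32; now {33, 35, 37, 40}
pop-min → 33; now {35, 37, 40}
pop-min → 35; now {37, 40}
insert 36 → {36, 37, 40}
insert 25 → {25, 36, 37, 40}
insert 38 → {25, 36, 37, 38, 40}
pop-min → 25; now {36, 37, 38, 40}
pop-min → 36; now {37, 38, 40}
insert 42 → {37, 38, 40, 42}
insert 28 → {28, 37, 38, 40, 42}
insert 44 → {28, 37, 38, 40, 42, 44}

24, 34, 48, 22, 27, 31, 32, 33, 35, 25, 36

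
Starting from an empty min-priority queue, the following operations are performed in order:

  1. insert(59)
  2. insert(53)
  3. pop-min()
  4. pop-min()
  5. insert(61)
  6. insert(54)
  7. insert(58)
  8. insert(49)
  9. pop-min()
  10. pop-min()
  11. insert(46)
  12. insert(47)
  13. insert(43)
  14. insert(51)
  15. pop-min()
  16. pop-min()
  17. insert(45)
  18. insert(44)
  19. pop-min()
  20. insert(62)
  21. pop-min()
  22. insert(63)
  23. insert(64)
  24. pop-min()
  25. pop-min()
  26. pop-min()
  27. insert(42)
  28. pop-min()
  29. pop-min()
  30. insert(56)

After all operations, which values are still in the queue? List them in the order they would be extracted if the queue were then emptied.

[56, 62, 63, 64]

insert 59 → {59}
insert 53 → {53, 59}
pop-min → 53; now {59}
pop-min → 59; now {}
insert 61 → {61}
insert 54 → {54, 61}
insert 58 → {54, 58, 61}
insert 49 → {49, 54, 58, 61}
pop-min → 49; now {54, 58, 61}
pop-min → 54; now {58, 61}
insert 46 → {46, 58, 61}
insert 47 → {46, 47, 58, 61}
insert 43 → {43, 46, 47, 58, 61}
insert 51 → {43, 46, 47, 51, 58, 61}
pop-min → 43; now {46, 47, 51, 58, 61}
pop-min → 46; now {47, 51, 58, 61}
insert 45 → {45, 47, 51, 58, 61}
insert 44 → {44, 45, 47, 51, 58, 61}
pop-min → 44; now {45, 47, 51, 58, 61}
insert 62 → {45, 47, 51, 58, 61, 62}
pop-min → 45; now {47, 51, 58, 61, 62}
insert 63 → {47, 51, 58, 61, 62, 63}
insert 64 → {47, 51, 58, 61, 62, 63, 64}
pop-min → 47; now {51, 58, 61, 62, 63, 64}
pop-min → 51; now {58, 61, 62, 63, 64}
pop-min → 58; now {61, 62, 63, 64}
insert 42 → {42, 61, 62, 63, 64}
pop-min → 42; now {61, 62, 63, 64}
pop-min → 61; now {62, 63, 64}
insert 56 → {56, 62, 63, 64}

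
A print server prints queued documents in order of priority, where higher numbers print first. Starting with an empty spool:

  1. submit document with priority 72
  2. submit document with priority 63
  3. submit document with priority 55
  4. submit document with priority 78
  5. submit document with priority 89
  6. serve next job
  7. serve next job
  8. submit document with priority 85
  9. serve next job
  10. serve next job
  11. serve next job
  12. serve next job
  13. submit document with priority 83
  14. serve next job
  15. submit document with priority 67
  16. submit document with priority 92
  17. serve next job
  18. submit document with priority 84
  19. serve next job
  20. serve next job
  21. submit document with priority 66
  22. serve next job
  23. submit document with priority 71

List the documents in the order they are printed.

89 → 78 → 85 → 72 → 63 → 55 → 83 → 92 → 84 → 67 → 66

insert 72 → {72}
insert 63 → {72, 63}
insert 55 → {72, 63, 55}
insert 78 → {78, 72, 63, 55}
insert 89 → {89, 78, 72, 63, 55}
serve next job → 89; now {78, 72, 63, 55}
serve next job → 78; now {72, 63, 55}
insert 85 → {85, 72, 63, 55}
serve next job → 85; now {72, 63, 55}
serve next job → 72; now {63, 55}
serve next job → 63; now {55}
serve next job → 55; now {}
insert 83 → {83}
serve next job → 83; now {}
insert 67 → {67}
insert 92 → {92, 67}
serve next job → 92; now {67}
insert 84 → {84, 67}
serve next job → 84; now {67}
serve next job → 67; now {}
insert 66 → {66}
serve next job → 66; now {}
insert 71 → {71}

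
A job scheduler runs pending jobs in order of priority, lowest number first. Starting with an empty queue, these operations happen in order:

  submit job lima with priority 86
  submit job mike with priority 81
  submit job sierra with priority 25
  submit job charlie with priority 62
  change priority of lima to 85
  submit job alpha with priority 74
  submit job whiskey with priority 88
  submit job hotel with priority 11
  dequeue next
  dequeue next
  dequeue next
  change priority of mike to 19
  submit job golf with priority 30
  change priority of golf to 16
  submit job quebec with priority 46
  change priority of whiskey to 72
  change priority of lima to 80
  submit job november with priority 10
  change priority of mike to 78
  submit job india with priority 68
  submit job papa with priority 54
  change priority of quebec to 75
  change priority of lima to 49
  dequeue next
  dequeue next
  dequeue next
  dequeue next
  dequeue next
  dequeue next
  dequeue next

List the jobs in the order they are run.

add lima (priority 86) → {lima:86}
add mike (priority 81) → {mike:81, lima:86}
add sierra (priority 25) → {sierra:25, mike:81, lima:86}
add charlie (priority 62) → {sierra:25, charlie:62, mike:81, lima:86}
update lima to priority 85 → {sierra:25, charlie:62, mike:81, lima:85}
add alpha (priority 74) → {sierra:25, charlie:62, alpha:74, mike:81, lima:85}
add whiskey (priority 88) → {sierra:25, charlie:62, alpha:74, mike:81, lima:85, whiskey:88}
add hotel (priority 11) → {hotel:11, sierra:25, charlie:62, alpha:74, mike:81, lima:85, whiskey:88}
dequeue next → hotel; now {sierra:25, charlie:62, alpha:74, mike:81, lima:85, whiskey:88}
dequeue next → sierra; now {charlie:62, alpha:74, mike:81, lima:85, whiskey:88}
dequeue next → charlie; now {alpha:74, mike:81, lima:85, whiskey:88}
update mike to priority 19 → {mike:19, alpha:74, lima:85, whiskey:88}
add golf (priority 30) → {mike:19, golf:30, alpha:74, lima:85, whiskey:88}
update golf to priority 16 → {golf:16, mike:19, alpha:74, lima:85, whiskey:88}
add quebec (priority 46) → {golf:16, mike:19, quebec:46, alpha:74, lima:85, whiskey:88}
update whiskey to priority 72 → {golf:16, mike:19, quebec:46, whiskey:72, alpha:74, lima:85}
update lima to priority 80 → {golf:16, mike:19, quebec:46, whiskey:72, alpha:74, lima:80}
add november (priority 10) → {november:10, golf:16, mike:19, quebec:46, whiskey:72, alpha:74, lima:80}
update mike to priority 78 → {november:10, golf:16, quebec:46, whiskey:72, alpha:74, mike:78, lima:80}
add india (priority 68) → {november:10, golf:16, quebec:46, india:68, whiskey:72, alpha:74, mike:78, lima:80}
add papa (priority 54) → {november:10, golf:16, quebec:46, papa:54, india:68, whiskey:72, alpha:74, mike:78, lima:80}
update quebec to priority 75 → {november:10, golf:16, papa:54, india:68, whiskey:72, alpha:74, quebec:75, mike:78, lima:80}
update lima to priority 49 → {november:10, golf:16, lima:49, papa:54, india:68, whiskey:72, alpha:74, quebec:75, mike:78}
dequeue next → november; now {golf:16, lima:49, papa:54, india:68, whiskey:72, alpha:74, quebec:75, mike:78}
dequeue next → golf; now {lima:49, papa:54, india:68, whiskey:72, alpha:74, quebec:75, mike:78}
dequeue next → lima; now {papa:54, india:68, whiskey:72, alpha:74, quebec:75, mike:78}
dequeue next → papa; now {india:68, whiskey:72, alpha:74, quebec:75, mike:78}
dequeue next → india; now {whiskey:72, alpha:74, quebec:75, mike:78}
dequeue next → whiskey; now {alpha:74, quebec:75, mike:78}
dequeue next → alpha; now {quebec:75, mike:78}

hotel → sierra → charlie → november → golf → lima → papa → india → whiskey → alpha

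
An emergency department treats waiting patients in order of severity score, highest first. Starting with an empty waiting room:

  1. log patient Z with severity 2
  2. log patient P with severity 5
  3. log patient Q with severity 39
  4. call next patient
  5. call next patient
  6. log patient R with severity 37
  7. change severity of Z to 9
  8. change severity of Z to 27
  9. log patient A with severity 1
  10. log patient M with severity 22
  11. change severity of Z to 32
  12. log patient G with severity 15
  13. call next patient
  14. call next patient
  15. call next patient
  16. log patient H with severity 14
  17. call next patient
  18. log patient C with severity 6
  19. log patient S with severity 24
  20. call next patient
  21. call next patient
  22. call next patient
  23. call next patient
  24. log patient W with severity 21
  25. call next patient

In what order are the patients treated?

[Q, P, R, Z, M, G, S, H, C, A, W]

add Z (severity 2) → {Z:2}
add P (severity 5) → {P:5, Z:2}
add Q (severity 39) → {Q:39, P:5, Z:2}
call next patient → Q; now {P:5, Z:2}
call next patient → P; now {Z:2}
add R (severity 37) → {R:37, Z:2}
update Z to severity 9 → {R:37, Z:9}
update Z to severity 27 → {R:37, Z:27}
add A (severity 1) → {R:37, Z:27, A:1}
add M (severity 22) → {R:37, Z:27, M:22, A:1}
update Z to severity 32 → {R:37, Z:32, M:22, A:1}
add G (severity 15) → {R:37, Z:32, M:22, G:15, A:1}
call next patient → R; now {Z:32, M:22, G:15, A:1}
call next patient → Z; now {M:22, G:15, A:1}
call next patient → M; now {G:15, A:1}
add H (severity 14) → {G:15, H:14, A:1}
call next patient → G; now {H:14, A:1}
add C (severity 6) → {H:14, C:6, A:1}
add S (severity 24) → {S:24, H:14, C:6, A:1}
call next patient → S; now {H:14, C:6, A:1}
call next patient → H; now {C:6, A:1}
call next patient → C; now {A:1}
call next patient → A; now {}
add W (severity 21) → {W:21}
call next patient → W; now {}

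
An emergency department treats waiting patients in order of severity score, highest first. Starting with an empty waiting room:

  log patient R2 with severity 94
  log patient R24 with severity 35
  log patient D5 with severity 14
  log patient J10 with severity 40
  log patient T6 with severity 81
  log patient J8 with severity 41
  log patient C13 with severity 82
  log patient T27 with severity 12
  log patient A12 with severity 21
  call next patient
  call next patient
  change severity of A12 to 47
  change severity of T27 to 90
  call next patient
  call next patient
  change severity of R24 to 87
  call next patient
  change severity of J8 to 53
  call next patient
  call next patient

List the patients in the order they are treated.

add R2 (severity 94) → {R2:94}
add R24 (severity 35) → {R2:94, R24:35}
add D5 (severity 14) → {R2:94, R24:35, D5:14}
add J10 (severity 40) → {R2:94, J10:40, R24:35, D5:14}
add T6 (severity 81) → {R2:94, T6:81, J10:40, R24:35, D5:14}
add J8 (severity 41) → {R2:94, T6:81, J8:41, J10:40, R24:35, D5:14}
add C13 (severity 82) → {R2:94, C13:82, T6:81, J8:41, J10:40, R24:35, D5:14}
add T27 (severity 12) → {R2:94, C13:82, T6:81, J8:41, J10:40, R24:35, D5:14, T27:12}
add A12 (severity 21) → {R2:94, C13:82, T6:81, J8:41, J10:40, R24:35, A12:21, D5:14, T27:12}
call next patient → R2; now {C13:82, T6:81, J8:41, J10:40, R24:35, A12:21, D5:14, T27:12}
call next patient → C13; now {T6:81, J8:41, J10:40, R24:35, A12:21, D5:14, T27:12}
update A12 to severity 47 → {T6:81, A12:47, J8:41, J10:40, R24:35, D5:14, T27:12}
update T27 to severity 90 → {T27:90, T6:81, A12:47, J8:41, J10:40, R24:35, D5:14}
call next patient → T27; now {T6:81, A12:47, J8:41, J10:40, R24:35, D5:14}
call next patient → T6; now {A12:47, J8:41, J10:40, R24:35, D5:14}
update R24 to severity 87 → {R24:87, A12:47, J8:41, J10:40, D5:14}
call next patient → R24; now {A12:47, J8:41, J10:40, D5:14}
update J8 to severity 53 → {J8:53, A12:47, J10:40, D5:14}
call next patient → J8; now {A12:47, J10:40, D5:14}
call next patient → A12; now {J10:40, D5:14}

[R2, C13, T27, T6, R24, J8, A12]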